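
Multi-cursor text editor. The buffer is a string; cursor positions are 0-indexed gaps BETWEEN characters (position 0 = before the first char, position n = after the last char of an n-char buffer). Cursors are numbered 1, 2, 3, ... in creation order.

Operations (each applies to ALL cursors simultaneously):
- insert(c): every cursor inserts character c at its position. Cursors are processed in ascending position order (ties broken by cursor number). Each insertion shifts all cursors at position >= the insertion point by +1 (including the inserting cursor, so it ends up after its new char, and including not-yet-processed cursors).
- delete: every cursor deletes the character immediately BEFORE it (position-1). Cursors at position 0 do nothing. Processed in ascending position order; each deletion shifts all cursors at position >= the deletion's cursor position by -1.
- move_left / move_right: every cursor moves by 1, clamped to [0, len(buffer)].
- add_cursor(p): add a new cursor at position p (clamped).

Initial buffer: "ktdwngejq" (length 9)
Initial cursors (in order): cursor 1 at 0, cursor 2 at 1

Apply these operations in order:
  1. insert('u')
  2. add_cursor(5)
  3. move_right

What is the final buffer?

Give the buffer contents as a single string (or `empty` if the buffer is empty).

Answer: ukutdwngejq

Derivation:
After op 1 (insert('u')): buffer="ukutdwngejq" (len 11), cursors c1@1 c2@3, authorship 1.2........
After op 2 (add_cursor(5)): buffer="ukutdwngejq" (len 11), cursors c1@1 c2@3 c3@5, authorship 1.2........
After op 3 (move_right): buffer="ukutdwngejq" (len 11), cursors c1@2 c2@4 c3@6, authorship 1.2........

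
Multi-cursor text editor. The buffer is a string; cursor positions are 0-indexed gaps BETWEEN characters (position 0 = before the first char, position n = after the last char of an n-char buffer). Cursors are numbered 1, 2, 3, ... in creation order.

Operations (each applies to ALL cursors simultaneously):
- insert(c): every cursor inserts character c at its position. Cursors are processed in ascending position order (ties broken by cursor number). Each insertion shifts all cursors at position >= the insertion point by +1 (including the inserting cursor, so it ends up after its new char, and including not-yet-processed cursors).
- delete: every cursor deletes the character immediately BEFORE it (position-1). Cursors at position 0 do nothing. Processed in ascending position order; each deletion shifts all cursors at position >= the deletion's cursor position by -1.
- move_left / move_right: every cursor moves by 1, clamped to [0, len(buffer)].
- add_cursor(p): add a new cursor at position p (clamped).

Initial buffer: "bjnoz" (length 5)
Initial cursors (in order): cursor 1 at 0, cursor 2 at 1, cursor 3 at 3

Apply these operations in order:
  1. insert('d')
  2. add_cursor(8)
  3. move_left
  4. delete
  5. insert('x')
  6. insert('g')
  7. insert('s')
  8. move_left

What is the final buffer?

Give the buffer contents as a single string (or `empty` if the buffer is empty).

Answer: xgsdxgsdjxgsdxgsz

Derivation:
After op 1 (insert('d')): buffer="dbdjndoz" (len 8), cursors c1@1 c2@3 c3@6, authorship 1.2..3..
After op 2 (add_cursor(8)): buffer="dbdjndoz" (len 8), cursors c1@1 c2@3 c3@6 c4@8, authorship 1.2..3..
After op 3 (move_left): buffer="dbdjndoz" (len 8), cursors c1@0 c2@2 c3@5 c4@7, authorship 1.2..3..
After op 4 (delete): buffer="ddjdz" (len 5), cursors c1@0 c2@1 c3@3 c4@4, authorship 12.3.
After op 5 (insert('x')): buffer="xdxdjxdxz" (len 9), cursors c1@1 c2@3 c3@6 c4@8, authorship 1122.334.
After op 6 (insert('g')): buffer="xgdxgdjxgdxgz" (len 13), cursors c1@2 c2@5 c3@9 c4@12, authorship 111222.33344.
After op 7 (insert('s')): buffer="xgsdxgsdjxgsdxgsz" (len 17), cursors c1@3 c2@7 c3@12 c4@16, authorship 11112222.3333444.
After op 8 (move_left): buffer="xgsdxgsdjxgsdxgsz" (len 17), cursors c1@2 c2@6 c3@11 c4@15, authorship 11112222.3333444.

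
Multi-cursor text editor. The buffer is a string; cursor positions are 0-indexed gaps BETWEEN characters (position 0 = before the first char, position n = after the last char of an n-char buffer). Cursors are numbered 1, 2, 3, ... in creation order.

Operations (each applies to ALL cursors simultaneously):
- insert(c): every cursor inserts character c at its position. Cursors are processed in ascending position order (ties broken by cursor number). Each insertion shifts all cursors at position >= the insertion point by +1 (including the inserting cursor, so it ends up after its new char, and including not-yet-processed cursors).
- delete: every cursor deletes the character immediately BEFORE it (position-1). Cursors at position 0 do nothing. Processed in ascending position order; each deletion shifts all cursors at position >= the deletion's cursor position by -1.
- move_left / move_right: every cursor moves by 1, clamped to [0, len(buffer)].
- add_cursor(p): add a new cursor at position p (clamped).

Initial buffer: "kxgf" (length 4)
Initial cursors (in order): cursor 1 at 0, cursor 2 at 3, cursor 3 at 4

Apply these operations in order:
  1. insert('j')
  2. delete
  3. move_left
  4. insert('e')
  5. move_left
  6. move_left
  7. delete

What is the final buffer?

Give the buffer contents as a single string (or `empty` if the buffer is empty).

Answer: exgef

Derivation:
After op 1 (insert('j')): buffer="jkxgjfj" (len 7), cursors c1@1 c2@5 c3@7, authorship 1...2.3
After op 2 (delete): buffer="kxgf" (len 4), cursors c1@0 c2@3 c3@4, authorship ....
After op 3 (move_left): buffer="kxgf" (len 4), cursors c1@0 c2@2 c3@3, authorship ....
After op 4 (insert('e')): buffer="ekxegef" (len 7), cursors c1@1 c2@4 c3@6, authorship 1..2.3.
After op 5 (move_left): buffer="ekxegef" (len 7), cursors c1@0 c2@3 c3@5, authorship 1..2.3.
After op 6 (move_left): buffer="ekxegef" (len 7), cursors c1@0 c2@2 c3@4, authorship 1..2.3.
After op 7 (delete): buffer="exgef" (len 5), cursors c1@0 c2@1 c3@2, authorship 1..3.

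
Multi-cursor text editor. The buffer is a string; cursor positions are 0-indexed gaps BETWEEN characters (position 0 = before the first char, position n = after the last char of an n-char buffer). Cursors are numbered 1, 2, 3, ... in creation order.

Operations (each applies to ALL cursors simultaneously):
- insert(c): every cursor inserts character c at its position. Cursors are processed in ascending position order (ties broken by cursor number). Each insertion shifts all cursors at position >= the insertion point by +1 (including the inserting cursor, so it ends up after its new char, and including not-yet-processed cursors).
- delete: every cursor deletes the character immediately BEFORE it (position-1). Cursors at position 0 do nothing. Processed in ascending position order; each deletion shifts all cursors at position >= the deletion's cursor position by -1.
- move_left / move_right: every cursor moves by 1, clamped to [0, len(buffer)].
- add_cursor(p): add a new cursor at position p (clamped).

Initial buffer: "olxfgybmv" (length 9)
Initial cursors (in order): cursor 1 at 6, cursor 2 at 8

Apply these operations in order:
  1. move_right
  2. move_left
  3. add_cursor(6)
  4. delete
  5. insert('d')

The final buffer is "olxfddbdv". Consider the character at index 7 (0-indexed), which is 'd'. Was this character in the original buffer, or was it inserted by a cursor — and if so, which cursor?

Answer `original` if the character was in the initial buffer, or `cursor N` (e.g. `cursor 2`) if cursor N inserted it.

After op 1 (move_right): buffer="olxfgybmv" (len 9), cursors c1@7 c2@9, authorship .........
After op 2 (move_left): buffer="olxfgybmv" (len 9), cursors c1@6 c2@8, authorship .........
After op 3 (add_cursor(6)): buffer="olxfgybmv" (len 9), cursors c1@6 c3@6 c2@8, authorship .........
After op 4 (delete): buffer="olxfbv" (len 6), cursors c1@4 c3@4 c2@5, authorship ......
After op 5 (insert('d')): buffer="olxfddbdv" (len 9), cursors c1@6 c3@6 c2@8, authorship ....13.2.
Authorship (.=original, N=cursor N): . . . . 1 3 . 2 .
Index 7: author = 2

Answer: cursor 2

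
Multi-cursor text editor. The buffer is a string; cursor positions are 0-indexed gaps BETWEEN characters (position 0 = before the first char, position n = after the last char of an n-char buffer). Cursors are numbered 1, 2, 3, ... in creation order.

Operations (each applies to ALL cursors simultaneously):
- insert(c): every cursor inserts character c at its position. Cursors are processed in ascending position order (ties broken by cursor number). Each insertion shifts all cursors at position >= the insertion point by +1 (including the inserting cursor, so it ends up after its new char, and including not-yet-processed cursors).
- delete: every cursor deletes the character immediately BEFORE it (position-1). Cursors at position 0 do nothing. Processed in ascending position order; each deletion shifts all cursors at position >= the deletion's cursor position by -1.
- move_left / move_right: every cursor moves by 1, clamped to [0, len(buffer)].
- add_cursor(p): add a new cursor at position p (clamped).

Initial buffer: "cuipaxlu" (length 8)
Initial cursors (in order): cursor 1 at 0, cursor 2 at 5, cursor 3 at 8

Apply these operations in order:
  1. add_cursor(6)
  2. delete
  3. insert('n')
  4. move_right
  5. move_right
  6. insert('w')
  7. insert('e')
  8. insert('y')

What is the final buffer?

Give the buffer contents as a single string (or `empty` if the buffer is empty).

Answer: ncuweyipnnlnwwweeeyyy

Derivation:
After op 1 (add_cursor(6)): buffer="cuipaxlu" (len 8), cursors c1@0 c2@5 c4@6 c3@8, authorship ........
After op 2 (delete): buffer="cuipl" (len 5), cursors c1@0 c2@4 c4@4 c3@5, authorship .....
After op 3 (insert('n')): buffer="ncuipnnln" (len 9), cursors c1@1 c2@7 c4@7 c3@9, authorship 1....24.3
After op 4 (move_right): buffer="ncuipnnln" (len 9), cursors c1@2 c2@8 c4@8 c3@9, authorship 1....24.3
After op 5 (move_right): buffer="ncuipnnln" (len 9), cursors c1@3 c2@9 c3@9 c4@9, authorship 1....24.3
After op 6 (insert('w')): buffer="ncuwipnnlnwww" (len 13), cursors c1@4 c2@13 c3@13 c4@13, authorship 1..1..24.3234
After op 7 (insert('e')): buffer="ncuweipnnlnwwweee" (len 17), cursors c1@5 c2@17 c3@17 c4@17, authorship 1..11..24.3234234
After op 8 (insert('y')): buffer="ncuweyipnnlnwwweeeyyy" (len 21), cursors c1@6 c2@21 c3@21 c4@21, authorship 1..111..24.3234234234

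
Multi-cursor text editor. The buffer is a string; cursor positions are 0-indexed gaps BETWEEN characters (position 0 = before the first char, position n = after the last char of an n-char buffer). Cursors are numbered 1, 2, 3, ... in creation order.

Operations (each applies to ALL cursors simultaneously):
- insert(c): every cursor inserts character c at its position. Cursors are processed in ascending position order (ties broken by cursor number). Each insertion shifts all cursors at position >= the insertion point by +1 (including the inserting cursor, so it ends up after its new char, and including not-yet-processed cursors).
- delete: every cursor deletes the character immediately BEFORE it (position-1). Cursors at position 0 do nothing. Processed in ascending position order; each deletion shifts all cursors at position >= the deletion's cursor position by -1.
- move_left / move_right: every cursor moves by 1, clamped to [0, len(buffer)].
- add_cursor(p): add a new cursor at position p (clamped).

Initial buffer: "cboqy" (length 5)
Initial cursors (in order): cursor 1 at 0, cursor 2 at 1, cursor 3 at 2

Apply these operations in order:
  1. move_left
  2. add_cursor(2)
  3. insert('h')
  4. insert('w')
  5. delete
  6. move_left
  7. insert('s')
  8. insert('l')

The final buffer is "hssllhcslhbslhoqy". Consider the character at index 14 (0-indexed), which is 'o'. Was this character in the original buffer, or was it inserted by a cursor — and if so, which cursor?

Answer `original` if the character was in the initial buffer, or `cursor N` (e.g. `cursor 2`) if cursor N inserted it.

Answer: original

Derivation:
After op 1 (move_left): buffer="cboqy" (len 5), cursors c1@0 c2@0 c3@1, authorship .....
After op 2 (add_cursor(2)): buffer="cboqy" (len 5), cursors c1@0 c2@0 c3@1 c4@2, authorship .....
After op 3 (insert('h')): buffer="hhchbhoqy" (len 9), cursors c1@2 c2@2 c3@4 c4@6, authorship 12.3.4...
After op 4 (insert('w')): buffer="hhwwchwbhwoqy" (len 13), cursors c1@4 c2@4 c3@7 c4@10, authorship 1212.33.44...
After op 5 (delete): buffer="hhchbhoqy" (len 9), cursors c1@2 c2@2 c3@4 c4@6, authorship 12.3.4...
After op 6 (move_left): buffer="hhchbhoqy" (len 9), cursors c1@1 c2@1 c3@3 c4@5, authorship 12.3.4...
After op 7 (insert('s')): buffer="hsshcshbshoqy" (len 13), cursors c1@3 c2@3 c3@6 c4@9, authorship 1122.33.44...
After op 8 (insert('l')): buffer="hssllhcslhbslhoqy" (len 17), cursors c1@5 c2@5 c3@9 c4@13, authorship 112122.333.444...
Authorship (.=original, N=cursor N): 1 1 2 1 2 2 . 3 3 3 . 4 4 4 . . .
Index 14: author = original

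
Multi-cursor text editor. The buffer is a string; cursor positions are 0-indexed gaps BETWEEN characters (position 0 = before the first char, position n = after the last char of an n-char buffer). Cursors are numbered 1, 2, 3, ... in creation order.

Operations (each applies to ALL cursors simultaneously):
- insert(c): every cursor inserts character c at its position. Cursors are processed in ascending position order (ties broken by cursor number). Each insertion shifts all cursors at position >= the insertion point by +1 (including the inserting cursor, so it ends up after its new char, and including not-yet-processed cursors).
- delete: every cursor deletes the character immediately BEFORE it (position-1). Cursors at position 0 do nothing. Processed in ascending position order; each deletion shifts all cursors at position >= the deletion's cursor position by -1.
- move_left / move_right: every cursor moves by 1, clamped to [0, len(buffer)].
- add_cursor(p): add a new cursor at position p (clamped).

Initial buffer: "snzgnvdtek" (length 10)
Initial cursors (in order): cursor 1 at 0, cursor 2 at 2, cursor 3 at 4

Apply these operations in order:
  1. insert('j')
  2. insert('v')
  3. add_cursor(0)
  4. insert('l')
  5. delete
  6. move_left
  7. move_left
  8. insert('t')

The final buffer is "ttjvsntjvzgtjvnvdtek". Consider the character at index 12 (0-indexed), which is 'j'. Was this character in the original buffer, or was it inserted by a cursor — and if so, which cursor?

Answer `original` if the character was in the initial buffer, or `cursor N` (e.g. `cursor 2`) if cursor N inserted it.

After op 1 (insert('j')): buffer="jsnjzgjnvdtek" (len 13), cursors c1@1 c2@4 c3@7, authorship 1..2..3......
After op 2 (insert('v')): buffer="jvsnjvzgjvnvdtek" (len 16), cursors c1@2 c2@6 c3@10, authorship 11..22..33......
After op 3 (add_cursor(0)): buffer="jvsnjvzgjvnvdtek" (len 16), cursors c4@0 c1@2 c2@6 c3@10, authorship 11..22..33......
After op 4 (insert('l')): buffer="ljvlsnjvlzgjvlnvdtek" (len 20), cursors c4@1 c1@4 c2@9 c3@14, authorship 4111..222..333......
After op 5 (delete): buffer="jvsnjvzgjvnvdtek" (len 16), cursors c4@0 c1@2 c2@6 c3@10, authorship 11..22..33......
After op 6 (move_left): buffer="jvsnjvzgjvnvdtek" (len 16), cursors c4@0 c1@1 c2@5 c3@9, authorship 11..22..33......
After op 7 (move_left): buffer="jvsnjvzgjvnvdtek" (len 16), cursors c1@0 c4@0 c2@4 c3@8, authorship 11..22..33......
After op 8 (insert('t')): buffer="ttjvsntjvzgtjvnvdtek" (len 20), cursors c1@2 c4@2 c2@7 c3@12, authorship 1411..222..333......
Authorship (.=original, N=cursor N): 1 4 1 1 . . 2 2 2 . . 3 3 3 . . . . . .
Index 12: author = 3

Answer: cursor 3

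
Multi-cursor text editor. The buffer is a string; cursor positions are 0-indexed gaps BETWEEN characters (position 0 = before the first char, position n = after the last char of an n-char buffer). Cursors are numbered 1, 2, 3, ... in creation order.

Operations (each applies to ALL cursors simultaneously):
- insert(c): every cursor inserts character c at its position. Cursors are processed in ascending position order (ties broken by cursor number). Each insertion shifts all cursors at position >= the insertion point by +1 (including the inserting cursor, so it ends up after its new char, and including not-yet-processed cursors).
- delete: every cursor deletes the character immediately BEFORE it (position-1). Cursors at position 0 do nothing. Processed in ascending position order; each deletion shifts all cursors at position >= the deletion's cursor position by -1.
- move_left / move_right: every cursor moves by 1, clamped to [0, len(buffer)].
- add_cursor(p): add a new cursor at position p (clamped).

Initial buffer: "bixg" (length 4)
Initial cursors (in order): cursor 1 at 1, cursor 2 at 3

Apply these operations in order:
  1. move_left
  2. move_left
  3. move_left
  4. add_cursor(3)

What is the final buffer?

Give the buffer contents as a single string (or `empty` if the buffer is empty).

Answer: bixg

Derivation:
After op 1 (move_left): buffer="bixg" (len 4), cursors c1@0 c2@2, authorship ....
After op 2 (move_left): buffer="bixg" (len 4), cursors c1@0 c2@1, authorship ....
After op 3 (move_left): buffer="bixg" (len 4), cursors c1@0 c2@0, authorship ....
After op 4 (add_cursor(3)): buffer="bixg" (len 4), cursors c1@0 c2@0 c3@3, authorship ....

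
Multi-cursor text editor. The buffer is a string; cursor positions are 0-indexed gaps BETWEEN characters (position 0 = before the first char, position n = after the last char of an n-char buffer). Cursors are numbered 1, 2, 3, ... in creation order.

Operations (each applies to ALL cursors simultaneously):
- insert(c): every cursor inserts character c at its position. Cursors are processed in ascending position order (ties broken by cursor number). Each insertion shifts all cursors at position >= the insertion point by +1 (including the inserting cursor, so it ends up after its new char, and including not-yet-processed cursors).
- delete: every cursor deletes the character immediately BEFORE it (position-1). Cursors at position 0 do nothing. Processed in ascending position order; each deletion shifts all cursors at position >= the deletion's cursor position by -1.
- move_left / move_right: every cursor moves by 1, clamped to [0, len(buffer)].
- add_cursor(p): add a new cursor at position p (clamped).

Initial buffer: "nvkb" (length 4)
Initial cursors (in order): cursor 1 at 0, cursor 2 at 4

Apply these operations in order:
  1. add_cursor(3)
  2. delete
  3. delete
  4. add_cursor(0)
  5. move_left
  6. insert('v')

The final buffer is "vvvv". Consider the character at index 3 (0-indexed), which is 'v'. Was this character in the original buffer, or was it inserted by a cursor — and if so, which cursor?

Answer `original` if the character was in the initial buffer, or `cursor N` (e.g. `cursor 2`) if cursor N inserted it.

After op 1 (add_cursor(3)): buffer="nvkb" (len 4), cursors c1@0 c3@3 c2@4, authorship ....
After op 2 (delete): buffer="nv" (len 2), cursors c1@0 c2@2 c3@2, authorship ..
After op 3 (delete): buffer="" (len 0), cursors c1@0 c2@0 c3@0, authorship 
After op 4 (add_cursor(0)): buffer="" (len 0), cursors c1@0 c2@0 c3@0 c4@0, authorship 
After op 5 (move_left): buffer="" (len 0), cursors c1@0 c2@0 c3@0 c4@0, authorship 
After op 6 (insert('v')): buffer="vvvv" (len 4), cursors c1@4 c2@4 c3@4 c4@4, authorship 1234
Authorship (.=original, N=cursor N): 1 2 3 4
Index 3: author = 4

Answer: cursor 4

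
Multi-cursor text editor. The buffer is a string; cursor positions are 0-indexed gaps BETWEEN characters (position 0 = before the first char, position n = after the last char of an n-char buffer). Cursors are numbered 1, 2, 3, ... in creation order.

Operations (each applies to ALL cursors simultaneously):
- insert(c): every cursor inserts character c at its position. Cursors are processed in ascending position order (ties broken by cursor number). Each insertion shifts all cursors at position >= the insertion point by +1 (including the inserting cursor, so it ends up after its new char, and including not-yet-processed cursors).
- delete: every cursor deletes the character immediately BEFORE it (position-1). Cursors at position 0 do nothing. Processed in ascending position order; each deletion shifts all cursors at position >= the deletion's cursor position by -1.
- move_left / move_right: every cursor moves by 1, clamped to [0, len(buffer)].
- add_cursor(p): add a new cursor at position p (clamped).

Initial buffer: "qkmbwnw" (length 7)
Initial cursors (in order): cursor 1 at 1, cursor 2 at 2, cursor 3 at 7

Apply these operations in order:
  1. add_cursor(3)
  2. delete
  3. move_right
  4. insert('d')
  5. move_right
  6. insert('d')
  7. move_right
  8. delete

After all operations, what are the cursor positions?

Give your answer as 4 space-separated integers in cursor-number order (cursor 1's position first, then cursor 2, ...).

Answer: 6 6 7 6

Derivation:
After op 1 (add_cursor(3)): buffer="qkmbwnw" (len 7), cursors c1@1 c2@2 c4@3 c3@7, authorship .......
After op 2 (delete): buffer="bwn" (len 3), cursors c1@0 c2@0 c4@0 c3@3, authorship ...
After op 3 (move_right): buffer="bwn" (len 3), cursors c1@1 c2@1 c4@1 c3@3, authorship ...
After op 4 (insert('d')): buffer="bdddwnd" (len 7), cursors c1@4 c2@4 c4@4 c3@7, authorship .124..3
After op 5 (move_right): buffer="bdddwnd" (len 7), cursors c1@5 c2@5 c4@5 c3@7, authorship .124..3
After op 6 (insert('d')): buffer="bdddwdddndd" (len 11), cursors c1@8 c2@8 c4@8 c3@11, authorship .124.124.33
After op 7 (move_right): buffer="bdddwdddndd" (len 11), cursors c1@9 c2@9 c4@9 c3@11, authorship .124.124.33
After op 8 (delete): buffer="bdddwdd" (len 7), cursors c1@6 c2@6 c4@6 c3@7, authorship .124.13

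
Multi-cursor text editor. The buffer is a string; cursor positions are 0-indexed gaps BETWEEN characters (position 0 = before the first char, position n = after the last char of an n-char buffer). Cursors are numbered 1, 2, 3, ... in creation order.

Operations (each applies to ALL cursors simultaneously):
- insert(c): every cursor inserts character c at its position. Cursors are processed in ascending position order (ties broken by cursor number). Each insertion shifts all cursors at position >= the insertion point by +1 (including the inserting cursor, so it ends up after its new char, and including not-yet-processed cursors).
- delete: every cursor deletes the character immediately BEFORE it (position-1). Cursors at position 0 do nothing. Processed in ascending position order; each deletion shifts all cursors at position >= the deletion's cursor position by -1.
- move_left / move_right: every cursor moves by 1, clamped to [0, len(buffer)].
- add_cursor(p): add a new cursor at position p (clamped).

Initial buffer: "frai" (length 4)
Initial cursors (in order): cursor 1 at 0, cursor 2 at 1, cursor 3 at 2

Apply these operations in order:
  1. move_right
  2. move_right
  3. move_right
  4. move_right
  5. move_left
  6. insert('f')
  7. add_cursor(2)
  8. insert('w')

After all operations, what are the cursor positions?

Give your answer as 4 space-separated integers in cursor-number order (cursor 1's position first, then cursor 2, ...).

After op 1 (move_right): buffer="frai" (len 4), cursors c1@1 c2@2 c3@3, authorship ....
After op 2 (move_right): buffer="frai" (len 4), cursors c1@2 c2@3 c3@4, authorship ....
After op 3 (move_right): buffer="frai" (len 4), cursors c1@3 c2@4 c3@4, authorship ....
After op 4 (move_right): buffer="frai" (len 4), cursors c1@4 c2@4 c3@4, authorship ....
After op 5 (move_left): buffer="frai" (len 4), cursors c1@3 c2@3 c3@3, authorship ....
After op 6 (insert('f')): buffer="frafffi" (len 7), cursors c1@6 c2@6 c3@6, authorship ...123.
After op 7 (add_cursor(2)): buffer="frafffi" (len 7), cursors c4@2 c1@6 c2@6 c3@6, authorship ...123.
After op 8 (insert('w')): buffer="frwafffwwwi" (len 11), cursors c4@3 c1@10 c2@10 c3@10, authorship ..4.123123.

Answer: 10 10 10 3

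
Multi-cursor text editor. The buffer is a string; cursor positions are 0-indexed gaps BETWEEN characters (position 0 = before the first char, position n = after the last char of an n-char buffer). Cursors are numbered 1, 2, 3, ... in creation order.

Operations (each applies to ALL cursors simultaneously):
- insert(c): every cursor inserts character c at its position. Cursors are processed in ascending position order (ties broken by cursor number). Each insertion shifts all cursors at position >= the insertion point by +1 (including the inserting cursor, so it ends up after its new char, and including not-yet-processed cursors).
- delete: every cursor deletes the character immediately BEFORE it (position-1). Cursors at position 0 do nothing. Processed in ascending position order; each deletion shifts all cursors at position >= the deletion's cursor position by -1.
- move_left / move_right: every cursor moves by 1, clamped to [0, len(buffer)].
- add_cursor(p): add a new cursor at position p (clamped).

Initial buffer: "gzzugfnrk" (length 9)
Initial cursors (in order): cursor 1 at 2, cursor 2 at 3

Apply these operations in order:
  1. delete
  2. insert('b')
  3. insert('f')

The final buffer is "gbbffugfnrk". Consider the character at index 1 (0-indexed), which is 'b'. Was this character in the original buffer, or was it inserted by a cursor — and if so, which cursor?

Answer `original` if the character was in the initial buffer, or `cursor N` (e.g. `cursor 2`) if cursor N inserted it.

Answer: cursor 1

Derivation:
After op 1 (delete): buffer="gugfnrk" (len 7), cursors c1@1 c2@1, authorship .......
After op 2 (insert('b')): buffer="gbbugfnrk" (len 9), cursors c1@3 c2@3, authorship .12......
After op 3 (insert('f')): buffer="gbbffugfnrk" (len 11), cursors c1@5 c2@5, authorship .1212......
Authorship (.=original, N=cursor N): . 1 2 1 2 . . . . . .
Index 1: author = 1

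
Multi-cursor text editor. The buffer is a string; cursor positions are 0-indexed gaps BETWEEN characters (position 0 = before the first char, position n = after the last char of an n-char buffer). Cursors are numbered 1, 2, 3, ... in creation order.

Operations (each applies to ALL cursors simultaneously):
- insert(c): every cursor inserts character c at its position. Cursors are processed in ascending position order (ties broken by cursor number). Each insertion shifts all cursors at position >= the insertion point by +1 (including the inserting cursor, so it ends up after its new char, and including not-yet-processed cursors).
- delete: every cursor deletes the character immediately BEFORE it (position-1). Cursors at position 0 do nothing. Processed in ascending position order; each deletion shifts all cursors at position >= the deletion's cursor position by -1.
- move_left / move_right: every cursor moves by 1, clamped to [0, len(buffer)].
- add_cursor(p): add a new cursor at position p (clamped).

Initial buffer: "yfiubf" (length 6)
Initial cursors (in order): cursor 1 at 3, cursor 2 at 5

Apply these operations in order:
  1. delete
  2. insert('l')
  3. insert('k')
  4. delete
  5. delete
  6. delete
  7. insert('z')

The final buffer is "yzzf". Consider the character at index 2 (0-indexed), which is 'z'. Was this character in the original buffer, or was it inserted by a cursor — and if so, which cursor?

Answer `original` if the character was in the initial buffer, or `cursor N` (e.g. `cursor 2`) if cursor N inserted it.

Answer: cursor 2

Derivation:
After op 1 (delete): buffer="yfuf" (len 4), cursors c1@2 c2@3, authorship ....
After op 2 (insert('l')): buffer="yflulf" (len 6), cursors c1@3 c2@5, authorship ..1.2.
After op 3 (insert('k')): buffer="yflkulkf" (len 8), cursors c1@4 c2@7, authorship ..11.22.
After op 4 (delete): buffer="yflulf" (len 6), cursors c1@3 c2@5, authorship ..1.2.
After op 5 (delete): buffer="yfuf" (len 4), cursors c1@2 c2@3, authorship ....
After op 6 (delete): buffer="yf" (len 2), cursors c1@1 c2@1, authorship ..
After op 7 (insert('z')): buffer="yzzf" (len 4), cursors c1@3 c2@3, authorship .12.
Authorship (.=original, N=cursor N): . 1 2 .
Index 2: author = 2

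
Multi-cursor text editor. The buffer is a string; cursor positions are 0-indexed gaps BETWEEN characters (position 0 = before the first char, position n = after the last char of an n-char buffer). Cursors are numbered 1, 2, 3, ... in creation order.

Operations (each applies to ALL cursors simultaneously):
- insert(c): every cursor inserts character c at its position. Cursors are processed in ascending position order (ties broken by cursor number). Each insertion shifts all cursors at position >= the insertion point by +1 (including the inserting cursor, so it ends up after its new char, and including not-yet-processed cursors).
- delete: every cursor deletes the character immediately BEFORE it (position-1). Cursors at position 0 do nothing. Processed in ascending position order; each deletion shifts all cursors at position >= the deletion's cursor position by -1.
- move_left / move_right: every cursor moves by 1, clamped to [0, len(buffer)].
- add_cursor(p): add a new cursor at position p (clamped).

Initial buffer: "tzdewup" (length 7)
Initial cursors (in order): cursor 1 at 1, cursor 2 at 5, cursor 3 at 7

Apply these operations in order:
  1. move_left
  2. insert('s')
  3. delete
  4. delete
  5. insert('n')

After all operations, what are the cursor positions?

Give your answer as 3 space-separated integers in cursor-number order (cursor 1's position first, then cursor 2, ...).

After op 1 (move_left): buffer="tzdewup" (len 7), cursors c1@0 c2@4 c3@6, authorship .......
After op 2 (insert('s')): buffer="stzdeswusp" (len 10), cursors c1@1 c2@6 c3@9, authorship 1....2..3.
After op 3 (delete): buffer="tzdewup" (len 7), cursors c1@0 c2@4 c3@6, authorship .......
After op 4 (delete): buffer="tzdwp" (len 5), cursors c1@0 c2@3 c3@4, authorship .....
After op 5 (insert('n')): buffer="ntzdnwnp" (len 8), cursors c1@1 c2@5 c3@7, authorship 1...2.3.

Answer: 1 5 7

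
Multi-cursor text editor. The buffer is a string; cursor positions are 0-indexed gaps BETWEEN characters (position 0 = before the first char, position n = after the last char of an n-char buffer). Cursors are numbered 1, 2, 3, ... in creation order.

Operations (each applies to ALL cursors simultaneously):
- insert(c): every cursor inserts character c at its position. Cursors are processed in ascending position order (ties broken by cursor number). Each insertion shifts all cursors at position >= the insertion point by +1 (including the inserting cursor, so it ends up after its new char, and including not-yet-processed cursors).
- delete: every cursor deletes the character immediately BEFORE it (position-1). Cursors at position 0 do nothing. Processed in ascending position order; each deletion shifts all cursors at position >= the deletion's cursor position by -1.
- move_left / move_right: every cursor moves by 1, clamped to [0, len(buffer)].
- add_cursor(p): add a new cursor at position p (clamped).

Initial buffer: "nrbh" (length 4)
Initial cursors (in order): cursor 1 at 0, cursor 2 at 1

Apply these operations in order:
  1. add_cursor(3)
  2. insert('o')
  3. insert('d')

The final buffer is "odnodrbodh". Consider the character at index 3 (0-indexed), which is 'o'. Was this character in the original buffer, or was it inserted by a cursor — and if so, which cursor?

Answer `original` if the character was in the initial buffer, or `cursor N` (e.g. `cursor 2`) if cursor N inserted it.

Answer: cursor 2

Derivation:
After op 1 (add_cursor(3)): buffer="nrbh" (len 4), cursors c1@0 c2@1 c3@3, authorship ....
After op 2 (insert('o')): buffer="onorboh" (len 7), cursors c1@1 c2@3 c3@6, authorship 1.2..3.
After op 3 (insert('d')): buffer="odnodrbodh" (len 10), cursors c1@2 c2@5 c3@9, authorship 11.22..33.
Authorship (.=original, N=cursor N): 1 1 . 2 2 . . 3 3 .
Index 3: author = 2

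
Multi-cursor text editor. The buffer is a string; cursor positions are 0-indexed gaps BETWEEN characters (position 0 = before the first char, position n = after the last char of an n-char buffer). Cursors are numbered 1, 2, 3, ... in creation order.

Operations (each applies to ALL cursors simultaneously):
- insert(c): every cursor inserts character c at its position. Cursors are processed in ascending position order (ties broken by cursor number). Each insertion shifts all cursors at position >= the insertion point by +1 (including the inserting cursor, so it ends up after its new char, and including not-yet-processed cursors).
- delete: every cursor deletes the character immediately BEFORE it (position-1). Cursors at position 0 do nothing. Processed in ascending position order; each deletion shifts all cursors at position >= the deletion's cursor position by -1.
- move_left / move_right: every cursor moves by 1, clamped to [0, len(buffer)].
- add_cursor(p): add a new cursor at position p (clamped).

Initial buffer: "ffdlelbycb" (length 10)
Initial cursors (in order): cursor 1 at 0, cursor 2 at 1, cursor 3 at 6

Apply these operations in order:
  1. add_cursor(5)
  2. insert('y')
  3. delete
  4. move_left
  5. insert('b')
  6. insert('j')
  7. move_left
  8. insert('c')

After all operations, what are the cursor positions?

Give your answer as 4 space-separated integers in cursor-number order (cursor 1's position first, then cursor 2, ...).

After op 1 (add_cursor(5)): buffer="ffdlelbycb" (len 10), cursors c1@0 c2@1 c4@5 c3@6, authorship ..........
After op 2 (insert('y')): buffer="yfyfdleylybycb" (len 14), cursors c1@1 c2@3 c4@8 c3@10, authorship 1.2....4.3....
After op 3 (delete): buffer="ffdlelbycb" (len 10), cursors c1@0 c2@1 c4@5 c3@6, authorship ..........
After op 4 (move_left): buffer="ffdlelbycb" (len 10), cursors c1@0 c2@0 c4@4 c3@5, authorship ..........
After op 5 (insert('b')): buffer="bbffdlbeblbycb" (len 14), cursors c1@2 c2@2 c4@7 c3@9, authorship 12....4.3.....
After op 6 (insert('j')): buffer="bbjjffdlbjebjlbycb" (len 18), cursors c1@4 c2@4 c4@10 c3@13, authorship 1212....44.33.....
After op 7 (move_left): buffer="bbjjffdlbjebjlbycb" (len 18), cursors c1@3 c2@3 c4@9 c3@12, authorship 1212....44.33.....
After op 8 (insert('c')): buffer="bbjccjffdlbcjebcjlbycb" (len 22), cursors c1@5 c2@5 c4@12 c3@16, authorship 121122....444.333.....

Answer: 5 5 16 12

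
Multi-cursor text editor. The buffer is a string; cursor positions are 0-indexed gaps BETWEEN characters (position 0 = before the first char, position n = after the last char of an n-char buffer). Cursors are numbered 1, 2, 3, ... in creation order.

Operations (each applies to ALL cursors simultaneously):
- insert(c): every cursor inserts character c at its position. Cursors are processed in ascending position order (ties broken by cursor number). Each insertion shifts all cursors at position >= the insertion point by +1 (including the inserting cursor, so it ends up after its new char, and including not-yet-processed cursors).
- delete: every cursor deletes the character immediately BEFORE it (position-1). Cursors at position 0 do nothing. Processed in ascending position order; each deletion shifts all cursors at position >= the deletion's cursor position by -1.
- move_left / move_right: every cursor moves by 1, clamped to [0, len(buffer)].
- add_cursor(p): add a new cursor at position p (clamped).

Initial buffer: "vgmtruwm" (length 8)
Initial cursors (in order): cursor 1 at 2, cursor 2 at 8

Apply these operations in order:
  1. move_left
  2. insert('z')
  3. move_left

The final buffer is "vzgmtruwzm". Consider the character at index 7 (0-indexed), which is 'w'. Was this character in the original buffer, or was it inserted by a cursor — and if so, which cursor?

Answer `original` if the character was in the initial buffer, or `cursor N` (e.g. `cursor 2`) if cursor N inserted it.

Answer: original

Derivation:
After op 1 (move_left): buffer="vgmtruwm" (len 8), cursors c1@1 c2@7, authorship ........
After op 2 (insert('z')): buffer="vzgmtruwzm" (len 10), cursors c1@2 c2@9, authorship .1......2.
After op 3 (move_left): buffer="vzgmtruwzm" (len 10), cursors c1@1 c2@8, authorship .1......2.
Authorship (.=original, N=cursor N): . 1 . . . . . . 2 .
Index 7: author = original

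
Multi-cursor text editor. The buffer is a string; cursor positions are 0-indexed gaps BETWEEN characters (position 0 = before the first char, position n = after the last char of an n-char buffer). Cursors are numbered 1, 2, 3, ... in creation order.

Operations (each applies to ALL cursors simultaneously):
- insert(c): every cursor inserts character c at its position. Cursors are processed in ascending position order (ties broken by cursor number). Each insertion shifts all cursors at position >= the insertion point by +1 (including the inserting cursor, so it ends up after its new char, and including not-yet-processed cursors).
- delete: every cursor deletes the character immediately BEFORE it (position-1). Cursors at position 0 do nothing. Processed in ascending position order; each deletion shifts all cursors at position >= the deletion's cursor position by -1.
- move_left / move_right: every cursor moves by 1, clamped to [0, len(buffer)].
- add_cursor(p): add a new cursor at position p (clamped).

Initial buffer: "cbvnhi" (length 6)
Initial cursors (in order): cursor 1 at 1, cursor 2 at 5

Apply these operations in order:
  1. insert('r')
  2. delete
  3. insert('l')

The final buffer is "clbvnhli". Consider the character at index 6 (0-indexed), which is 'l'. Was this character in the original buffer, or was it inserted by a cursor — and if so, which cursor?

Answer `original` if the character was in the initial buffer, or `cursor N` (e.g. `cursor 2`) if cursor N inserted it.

After op 1 (insert('r')): buffer="crbvnhri" (len 8), cursors c1@2 c2@7, authorship .1....2.
After op 2 (delete): buffer="cbvnhi" (len 6), cursors c1@1 c2@5, authorship ......
After op 3 (insert('l')): buffer="clbvnhli" (len 8), cursors c1@2 c2@7, authorship .1....2.
Authorship (.=original, N=cursor N): . 1 . . . . 2 .
Index 6: author = 2

Answer: cursor 2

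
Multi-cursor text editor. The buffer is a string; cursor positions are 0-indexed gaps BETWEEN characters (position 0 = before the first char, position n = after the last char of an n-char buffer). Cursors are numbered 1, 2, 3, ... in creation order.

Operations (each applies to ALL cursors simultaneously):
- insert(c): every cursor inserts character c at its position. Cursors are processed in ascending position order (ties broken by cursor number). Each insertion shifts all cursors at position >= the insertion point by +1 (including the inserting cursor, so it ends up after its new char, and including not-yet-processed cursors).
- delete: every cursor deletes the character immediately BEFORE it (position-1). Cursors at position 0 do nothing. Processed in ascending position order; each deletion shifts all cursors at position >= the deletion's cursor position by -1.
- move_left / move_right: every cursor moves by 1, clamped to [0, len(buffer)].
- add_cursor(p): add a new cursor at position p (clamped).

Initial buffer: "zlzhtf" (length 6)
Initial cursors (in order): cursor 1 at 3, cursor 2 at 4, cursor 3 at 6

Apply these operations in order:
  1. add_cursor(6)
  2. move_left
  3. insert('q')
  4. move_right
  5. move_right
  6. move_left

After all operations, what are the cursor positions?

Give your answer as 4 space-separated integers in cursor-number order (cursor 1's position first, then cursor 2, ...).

After op 1 (add_cursor(6)): buffer="zlzhtf" (len 6), cursors c1@3 c2@4 c3@6 c4@6, authorship ......
After op 2 (move_left): buffer="zlzhtf" (len 6), cursors c1@2 c2@3 c3@5 c4@5, authorship ......
After op 3 (insert('q')): buffer="zlqzqhtqqf" (len 10), cursors c1@3 c2@5 c3@9 c4@9, authorship ..1.2..34.
After op 4 (move_right): buffer="zlqzqhtqqf" (len 10), cursors c1@4 c2@6 c3@10 c4@10, authorship ..1.2..34.
After op 5 (move_right): buffer="zlqzqhtqqf" (len 10), cursors c1@5 c2@7 c3@10 c4@10, authorship ..1.2..34.
After op 6 (move_left): buffer="zlqzqhtqqf" (len 10), cursors c1@4 c2@6 c3@9 c4@9, authorship ..1.2..34.

Answer: 4 6 9 9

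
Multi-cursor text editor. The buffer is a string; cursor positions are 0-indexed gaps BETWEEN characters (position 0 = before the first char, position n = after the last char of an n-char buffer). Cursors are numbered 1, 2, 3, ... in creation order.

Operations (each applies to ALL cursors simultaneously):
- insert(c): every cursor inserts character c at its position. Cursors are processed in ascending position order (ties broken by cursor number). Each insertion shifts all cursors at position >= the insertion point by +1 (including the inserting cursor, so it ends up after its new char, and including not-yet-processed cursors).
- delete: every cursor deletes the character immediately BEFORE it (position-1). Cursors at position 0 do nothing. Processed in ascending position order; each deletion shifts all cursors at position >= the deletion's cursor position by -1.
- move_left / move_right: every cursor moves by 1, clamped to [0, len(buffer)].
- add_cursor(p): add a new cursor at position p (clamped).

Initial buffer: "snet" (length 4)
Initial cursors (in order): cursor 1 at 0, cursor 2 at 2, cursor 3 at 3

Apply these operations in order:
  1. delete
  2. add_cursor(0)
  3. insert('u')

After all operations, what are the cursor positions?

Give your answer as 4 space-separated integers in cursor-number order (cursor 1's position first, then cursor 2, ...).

After op 1 (delete): buffer="st" (len 2), cursors c1@0 c2@1 c3@1, authorship ..
After op 2 (add_cursor(0)): buffer="st" (len 2), cursors c1@0 c4@0 c2@1 c3@1, authorship ..
After op 3 (insert('u')): buffer="uusuut" (len 6), cursors c1@2 c4@2 c2@5 c3@5, authorship 14.23.

Answer: 2 5 5 2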